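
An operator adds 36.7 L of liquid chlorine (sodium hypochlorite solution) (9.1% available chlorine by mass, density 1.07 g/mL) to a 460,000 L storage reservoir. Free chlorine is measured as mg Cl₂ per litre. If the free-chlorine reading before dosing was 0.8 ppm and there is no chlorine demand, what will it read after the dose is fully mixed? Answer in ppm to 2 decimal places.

Mass of solution: 36.7 L × 1000 mL/L × 1.07 g/mL = 39,270 g.
Available chlorine delivered: 39,270 g × 0.091 = 3573 g as Cl₂.
Concentration rise: 3573 g / 460,000 L = 7.768 mg/L = 7.77 ppm.
Final FC: 0.8 + 7.77 = 8.57 ppm.

8.57 ppm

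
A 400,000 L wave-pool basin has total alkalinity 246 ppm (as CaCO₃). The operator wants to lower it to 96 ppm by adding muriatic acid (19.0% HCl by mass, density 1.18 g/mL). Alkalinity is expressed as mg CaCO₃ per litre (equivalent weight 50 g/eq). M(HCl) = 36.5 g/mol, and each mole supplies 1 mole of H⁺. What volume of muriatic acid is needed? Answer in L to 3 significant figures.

195 L

Alkalinity to neutralize: (246 − 96) = 150 mg/L as CaCO₃ × 400,000 L = 60,000 g as CaCO₃.
Equivalents of H⁺ required: 60,000 ÷ 50 g/eq = 1200 eq = 1200 mol HCl.
Mass of HCl: 1200 × 36.5 = 43,800 g.
Mass of 19.0% solution: 43,800 / 0.19 = 230,500 g.
Volume: 230,500 g ÷ 1.18 g/mL = 195,400 mL.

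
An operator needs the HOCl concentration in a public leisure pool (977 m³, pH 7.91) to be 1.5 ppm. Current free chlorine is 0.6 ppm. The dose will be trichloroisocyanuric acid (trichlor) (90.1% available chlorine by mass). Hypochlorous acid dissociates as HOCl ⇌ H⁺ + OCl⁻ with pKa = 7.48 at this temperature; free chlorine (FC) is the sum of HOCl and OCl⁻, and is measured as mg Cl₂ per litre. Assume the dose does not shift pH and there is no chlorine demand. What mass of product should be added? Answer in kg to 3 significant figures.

5.35 kg

Volume: 977 m³ = 977,000 L.
[OCl⁻]/[HOCl] = 10^(pH − pKa) = 10^(7.91 − 7.48) = 2.692; fraction as HOCl = 1/(1 + 2.692) = 0.2709.
Free chlorine required for 1.5 ppm HOCl: 1.5 / 0.2709 = 5.537 ppm.
FC to add: 5.537 − 0.6 = 4.937 mg/L as Cl₂.
Cl₂ equivalent: 4.937 mg/L × 977,000 L = 4824 g.
Product at 90.1% available Cl: 4824 / 0.901 = 5354 g.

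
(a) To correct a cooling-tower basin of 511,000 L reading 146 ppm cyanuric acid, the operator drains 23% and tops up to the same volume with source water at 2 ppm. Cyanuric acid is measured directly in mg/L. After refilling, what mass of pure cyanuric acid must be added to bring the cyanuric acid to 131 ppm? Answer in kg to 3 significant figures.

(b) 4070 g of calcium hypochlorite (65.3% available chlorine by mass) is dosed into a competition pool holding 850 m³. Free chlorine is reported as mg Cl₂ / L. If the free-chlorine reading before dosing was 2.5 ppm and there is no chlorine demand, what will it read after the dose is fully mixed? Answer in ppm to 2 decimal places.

(a) After draining 23% and refilling: 146 × 0.77 + 2 × 0.23 = 112.88 ppm.
(a) Deficit to target: 131 − 112.88 = 18.12 mg/L.
(a) Mass: 18.12 mg/L × 511,000 L = 9259 g cyanuric acid.

(b) Volume: 850 m³ = 850,000 L.
(b) Available chlorine delivered: 4070 g × 0.653 = 2658 g as Cl₂.
(b) Concentration rise: 2658 g / 850,000 L = 3.127 mg/L = 3.13 ppm.
(b) Final FC: 2.5 + 3.13 = 5.63 ppm.

(a) 9.26 kg; (b) 5.63 ppm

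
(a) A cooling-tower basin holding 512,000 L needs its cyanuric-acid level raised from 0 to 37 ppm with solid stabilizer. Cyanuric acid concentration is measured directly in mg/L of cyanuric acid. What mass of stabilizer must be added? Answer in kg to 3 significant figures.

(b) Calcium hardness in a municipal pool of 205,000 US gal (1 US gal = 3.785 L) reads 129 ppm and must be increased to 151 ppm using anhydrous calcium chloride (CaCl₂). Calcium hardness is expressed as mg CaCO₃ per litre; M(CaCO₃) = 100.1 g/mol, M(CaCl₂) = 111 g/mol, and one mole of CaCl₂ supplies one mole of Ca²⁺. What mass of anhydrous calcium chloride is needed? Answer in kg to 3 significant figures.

(a) 18.9 kg; (b) 18.9 kg

(a) CYA to add: (37 − 0) = 37 mg/L × 512,000 L = 18,940 g cyanuric acid.

(b) Volume: 205,000 US gal × 3.785 L/gal = 775,925 L.
(b) Hardness to add: (151 − 129) = 22 mg/L as CaCO₃ × 775,925 L = 17,070 g as CaCO₃.
(b) Moles of Ca²⁺ (1 mol Ca²⁺ ≡ 1 mol CaCO₃): 17,070 / 100.1 g/mol = 170.5 mol.
(b) Mass of CaCl₂: 170.5 × 111 = 18,930 g.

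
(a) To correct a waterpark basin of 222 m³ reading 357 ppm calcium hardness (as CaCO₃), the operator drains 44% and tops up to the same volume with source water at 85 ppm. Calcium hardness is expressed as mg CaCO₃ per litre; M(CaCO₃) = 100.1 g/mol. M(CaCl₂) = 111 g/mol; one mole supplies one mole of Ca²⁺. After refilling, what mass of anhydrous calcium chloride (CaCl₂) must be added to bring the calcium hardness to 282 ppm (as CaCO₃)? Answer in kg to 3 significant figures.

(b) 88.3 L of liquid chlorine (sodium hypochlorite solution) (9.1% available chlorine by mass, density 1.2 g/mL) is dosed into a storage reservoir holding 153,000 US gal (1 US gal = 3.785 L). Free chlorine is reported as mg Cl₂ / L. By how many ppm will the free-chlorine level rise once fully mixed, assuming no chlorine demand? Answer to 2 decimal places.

(a) 11.0 kg; (b) 16.65 ppm

(a) Volume: 222 m³ = 222,000 L.
(a) After draining 44% and refilling: 357 × 0.56 + 85 × 0.44 = 237.32 ppm.
(a) Deficit to target: 282 − 237.32 = 44.68 mg/L.
(a) As CaCO₃: 44.68 mg/L × 222,000 L = 9919 g; ÷ 100.1 = 99.09 mol Ca²⁺.
(a) Mass: 99.09 × 111 = 11,000 g.

(b) Volume: 153,000 US gal × 3.785 L/gal = 579,105 L.
(b) Mass of solution: 88.3 L × 1000 mL/L × 1.2 g/mL = 106,000 g.
(b) Available chlorine delivered: 106,000 g × 0.091 = 9642 g as Cl₂.
(b) Concentration rise: 9642 g / 579,105 L = 16.65 mg/L = 16.65 ppm.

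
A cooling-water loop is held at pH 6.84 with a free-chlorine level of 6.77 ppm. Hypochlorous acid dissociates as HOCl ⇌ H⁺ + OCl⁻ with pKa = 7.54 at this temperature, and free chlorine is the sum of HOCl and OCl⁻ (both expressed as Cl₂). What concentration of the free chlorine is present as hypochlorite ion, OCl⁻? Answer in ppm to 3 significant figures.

1.13 ppm

[OCl⁻]/[HOCl] = 10^(pH − pKa) = 10^(6.84 − 7.54) = 10^-0.70 = 0.1995.
Fraction as HOCl = 1 / (1 + 0.1995) = 0.8337.
OCl⁻ = (1 − 0.8337) × 6.77 ppm = 1.126 ppm.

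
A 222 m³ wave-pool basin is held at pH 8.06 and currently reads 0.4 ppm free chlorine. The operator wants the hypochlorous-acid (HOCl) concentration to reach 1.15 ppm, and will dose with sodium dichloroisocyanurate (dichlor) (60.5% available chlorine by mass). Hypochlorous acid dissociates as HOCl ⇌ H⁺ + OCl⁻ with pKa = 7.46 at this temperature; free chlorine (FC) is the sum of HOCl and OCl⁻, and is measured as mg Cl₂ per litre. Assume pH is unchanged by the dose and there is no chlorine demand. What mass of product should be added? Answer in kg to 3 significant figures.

1.96 kg

Volume: 222 m³ = 222,000 L.
[OCl⁻]/[HOCl] = 10^(pH − pKa) = 10^(8.06 − 7.46) = 3.981; fraction as HOCl = 1/(1 + 3.981) = 0.2008.
Free chlorine required for 1.15 ppm HOCl: 1.15 / 0.2008 = 5.728 ppm.
FC to add: 5.728 − 0.4 = 5.328 mg/L as Cl₂.
Cl₂ equivalent: 5.328 mg/L × 222,000 L = 1183 g.
Product at 60.5% available Cl: 1183 / 0.605 = 1955 g.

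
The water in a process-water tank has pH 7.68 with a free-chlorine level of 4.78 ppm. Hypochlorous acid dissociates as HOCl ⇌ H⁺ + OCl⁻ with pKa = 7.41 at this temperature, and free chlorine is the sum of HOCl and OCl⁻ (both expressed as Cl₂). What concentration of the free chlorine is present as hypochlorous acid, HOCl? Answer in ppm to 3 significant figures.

1.67 ppm

[OCl⁻]/[HOCl] = 10^(pH − pKa) = 10^(7.68 − 7.41) = 10^0.27 = 1.862.
Fraction as HOCl = 1 / (1 + 1.862) = 0.3494.
HOCl = 0.3494 × 4.78 ppm = 1.67 ppm.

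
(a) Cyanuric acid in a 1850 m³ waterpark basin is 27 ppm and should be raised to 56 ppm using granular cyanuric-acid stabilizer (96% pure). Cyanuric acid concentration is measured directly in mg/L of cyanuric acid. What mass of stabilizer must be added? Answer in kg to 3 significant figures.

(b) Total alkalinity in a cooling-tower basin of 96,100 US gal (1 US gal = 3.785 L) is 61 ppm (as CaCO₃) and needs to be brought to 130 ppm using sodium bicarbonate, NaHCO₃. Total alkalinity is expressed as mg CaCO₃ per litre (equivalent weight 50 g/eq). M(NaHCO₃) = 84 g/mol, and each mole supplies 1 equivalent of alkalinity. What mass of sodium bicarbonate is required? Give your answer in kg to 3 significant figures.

(a) 55.9 kg; (b) 42.2 kg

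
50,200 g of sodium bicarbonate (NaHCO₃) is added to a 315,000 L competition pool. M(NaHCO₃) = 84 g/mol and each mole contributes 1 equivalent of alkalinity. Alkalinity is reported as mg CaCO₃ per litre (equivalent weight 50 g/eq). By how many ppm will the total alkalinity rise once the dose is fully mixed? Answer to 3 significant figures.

Moles of NaHCO₃: 50,200 g ÷ 84 g/mol = 597.6 mol → 597.6 eq of alkalinity.
As CaCO₃: 597.6 eq × 50 g/eq = 29,880 g.
Rise: 29,880 g / 315,000 L × 1000 = 94.86 mg/L.

94.9 ppm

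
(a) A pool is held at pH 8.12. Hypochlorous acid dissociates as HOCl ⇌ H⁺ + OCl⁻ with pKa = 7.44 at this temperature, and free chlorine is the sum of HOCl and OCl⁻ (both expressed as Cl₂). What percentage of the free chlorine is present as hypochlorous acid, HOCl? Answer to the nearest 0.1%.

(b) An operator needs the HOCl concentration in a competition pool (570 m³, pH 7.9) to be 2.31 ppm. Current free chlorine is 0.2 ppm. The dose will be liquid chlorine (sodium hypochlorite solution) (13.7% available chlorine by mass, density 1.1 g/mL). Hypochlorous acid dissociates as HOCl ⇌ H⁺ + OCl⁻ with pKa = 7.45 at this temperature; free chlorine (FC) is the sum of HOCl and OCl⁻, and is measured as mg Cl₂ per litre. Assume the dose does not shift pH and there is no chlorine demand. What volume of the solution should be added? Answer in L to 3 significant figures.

(a) 17.3%; (b) 32.6 L

(a) [OCl⁻]/[HOCl] = 10^(pH − pKa) = 10^(8.12 − 7.44) = 10^0.68 = 4.786.
(a) Fraction as HOCl = 1 / (1 + 4.786) = 0.1728.

(b) Volume: 570 m³ = 570,000 L.
(b) [OCl⁻]/[HOCl] = 10^(pH − pKa) = 10^(7.9 − 7.45) = 2.818; fraction as HOCl = 1/(1 + 2.818) = 0.2619.
(b) Free chlorine required for 2.31 ppm HOCl: 2.31 / 0.2619 = 8.82 ppm.
(b) FC to add: 8.82 − 0.2 = 8.62 mg/L as Cl₂.
(b) Cl₂ equivalent: 8.62 mg/L × 570,000 L = 4914 g.
(b) Product at 13.7% available Cl: 4914 / 0.137 = 35,870 g.
(b) Volume: 35,870 g ÷ 1.1 g/mL = 32,610 mL.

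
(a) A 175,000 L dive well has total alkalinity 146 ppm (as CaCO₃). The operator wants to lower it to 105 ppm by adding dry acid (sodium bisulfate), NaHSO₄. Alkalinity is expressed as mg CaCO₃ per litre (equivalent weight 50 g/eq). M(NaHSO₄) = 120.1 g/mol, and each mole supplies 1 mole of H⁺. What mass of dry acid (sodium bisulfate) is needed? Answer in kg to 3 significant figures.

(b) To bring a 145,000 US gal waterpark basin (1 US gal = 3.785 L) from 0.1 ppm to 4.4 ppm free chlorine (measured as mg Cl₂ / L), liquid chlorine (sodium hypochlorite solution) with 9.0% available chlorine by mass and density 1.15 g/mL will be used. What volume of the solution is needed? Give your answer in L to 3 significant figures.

(a) 17.2 kg; (b) 22.8 L

(a) Alkalinity to neutralize: (146 − 105) = 41 mg/L as CaCO₃ × 175,000 L = 7175 g as CaCO₃.
(a) Equivalents of H⁺ required: 7175 ÷ 50 g/eq = 143.5 eq = 143.5 mol NaHSO₄.
(a) Mass of NaHSO₄: 143.5 × 120.1 = 17,230 g.

(b) Volume: 145,000 US gal × 3.785 L/gal = 548,825 L.
(b) Chlorine deficit: 4.4 − 0.1 = 4.3 ppm = 4.3 mg/L as Cl₂.
(b) Cl₂ equivalent needed: 4.3 mg/L × 548,825 L = 2,360,000 mg = 2360 g.
(b) Product at 9.0% available chlorine: 2360 / 0.09 = 26,220 g.
(b) Volume at density 1.15 g/mL: 26,220 g ÷ 1.15 g/mL = 22,800 mL.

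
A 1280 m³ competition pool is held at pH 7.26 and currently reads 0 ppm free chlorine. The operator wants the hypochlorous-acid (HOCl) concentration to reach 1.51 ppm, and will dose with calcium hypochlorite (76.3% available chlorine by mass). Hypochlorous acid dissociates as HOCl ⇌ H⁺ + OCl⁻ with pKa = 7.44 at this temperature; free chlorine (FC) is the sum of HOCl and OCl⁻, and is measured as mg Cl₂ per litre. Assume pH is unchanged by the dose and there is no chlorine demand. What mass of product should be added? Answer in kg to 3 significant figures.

4.21 kg

Volume: 1280 m³ = 1,280,000 L.
[OCl⁻]/[HOCl] = 10^(pH − pKa) = 10^(7.26 − 7.44) = 0.6607; fraction as HOCl = 1/(1 + 0.6607) = 0.6022.
Free chlorine required for 1.51 ppm HOCl: 1.51 / 0.6022 = 2.508 ppm.
FC to add: 2.508 − 0 = 2.508 mg/L as Cl₂.
Cl₂ equivalent: 2.508 mg/L × 1,280,000 L = 3210 g.
Product at 76.3% available Cl: 3210 / 0.763 = 4207 g.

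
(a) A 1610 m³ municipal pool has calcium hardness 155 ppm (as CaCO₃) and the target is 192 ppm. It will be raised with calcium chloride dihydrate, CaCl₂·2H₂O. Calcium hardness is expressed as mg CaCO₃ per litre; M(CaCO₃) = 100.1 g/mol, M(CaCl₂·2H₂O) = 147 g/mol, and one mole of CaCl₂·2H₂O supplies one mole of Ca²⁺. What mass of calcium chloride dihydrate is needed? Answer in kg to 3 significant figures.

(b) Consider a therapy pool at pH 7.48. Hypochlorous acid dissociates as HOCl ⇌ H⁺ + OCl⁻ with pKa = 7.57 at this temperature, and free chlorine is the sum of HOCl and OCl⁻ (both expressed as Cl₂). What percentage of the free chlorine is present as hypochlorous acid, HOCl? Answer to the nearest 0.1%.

(a) Volume: 1610 m³ = 1,610,000 L.
(a) Hardness to add: (192 − 155) = 37 mg/L as CaCO₃ × 1,610,000 L = 59,570 g as CaCO₃.
(a) Moles of Ca²⁺ (1 mol Ca²⁺ ≡ 1 mol CaCO₃): 59,570 / 100.1 g/mol = 595.1 mol.
(a) Mass of CaCl₂·2H₂O: 595.1 × 147 = 87,480 g.

(b) [OCl⁻]/[HOCl] = 10^(pH − pKa) = 10^(7.48 − 7.57) = 10^-0.09 = 0.8128.
(b) Fraction as HOCl = 1 / (1 + 0.8128) = 0.5516.

(a) 87.5 kg; (b) 55.2%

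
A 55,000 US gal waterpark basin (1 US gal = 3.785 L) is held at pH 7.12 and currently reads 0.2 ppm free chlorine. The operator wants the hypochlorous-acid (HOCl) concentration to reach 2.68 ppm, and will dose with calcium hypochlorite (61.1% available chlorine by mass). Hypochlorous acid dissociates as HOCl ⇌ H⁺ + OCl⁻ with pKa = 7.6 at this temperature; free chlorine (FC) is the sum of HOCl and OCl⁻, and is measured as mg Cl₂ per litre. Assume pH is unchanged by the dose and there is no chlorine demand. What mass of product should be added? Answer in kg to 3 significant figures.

1.15 kg

Volume: 55,000 US gal × 3.785 L/gal = 208,175 L.
[OCl⁻]/[HOCl] = 10^(pH − pKa) = 10^(7.12 − 7.6) = 0.3311; fraction as HOCl = 1/(1 + 0.3311) = 0.7512.
Free chlorine required for 2.68 ppm HOCl: 2.68 / 0.7512 = 3.567 ppm.
FC to add: 3.567 − 0.2 = 3.367 mg/L as Cl₂.
Cl₂ equivalent: 3.367 mg/L × 208,175 L = 701 g.
Product at 61.1% available Cl: 701 / 0.611 = 1147 g.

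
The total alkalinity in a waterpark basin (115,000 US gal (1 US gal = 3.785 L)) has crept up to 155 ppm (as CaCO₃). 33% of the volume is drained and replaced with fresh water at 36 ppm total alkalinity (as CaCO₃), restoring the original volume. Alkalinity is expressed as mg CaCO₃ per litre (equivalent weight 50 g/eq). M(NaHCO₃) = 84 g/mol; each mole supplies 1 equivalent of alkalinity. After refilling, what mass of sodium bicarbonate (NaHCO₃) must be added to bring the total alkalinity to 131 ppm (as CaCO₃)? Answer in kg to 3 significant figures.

11.2 kg

Volume: 115,000 US gal × 3.785 L/gal = 435,275 L.
After draining 33% and refilling: 155 × 0.67 + 36 × 0.33 = 115.73 ppm.
Deficit to target: 131 − 115.73 = 15.27 mg/L.
As CaCO₃: 15.27 mg/L × 435,275 L = 6647 g; ÷ 50 g/eq ÷ 1 = 132.9 mol NaHCO₃.
Mass: 132.9 × 84 = 11,170 g.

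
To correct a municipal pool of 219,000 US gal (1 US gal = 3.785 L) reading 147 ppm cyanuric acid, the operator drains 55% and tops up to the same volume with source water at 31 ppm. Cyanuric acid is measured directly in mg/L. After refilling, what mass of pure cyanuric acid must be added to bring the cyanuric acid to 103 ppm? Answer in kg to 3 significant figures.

16.4 kg

Volume: 219,000 US gal × 3.785 L/gal = 828,915 L.
After draining 55% and refilling: 147 × 0.45 + 31 × 0.55 = 83.2 ppm.
Deficit to target: 103 − 83.2 = 19.8 mg/L.
Mass: 19.8 mg/L × 828,915 L = 16,410 g cyanuric acid.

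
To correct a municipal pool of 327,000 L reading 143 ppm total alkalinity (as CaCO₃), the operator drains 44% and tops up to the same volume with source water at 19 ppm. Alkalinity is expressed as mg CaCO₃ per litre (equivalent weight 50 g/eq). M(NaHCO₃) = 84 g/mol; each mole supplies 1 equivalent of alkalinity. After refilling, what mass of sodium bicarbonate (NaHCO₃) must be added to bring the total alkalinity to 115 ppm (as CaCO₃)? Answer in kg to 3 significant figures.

After draining 44% and refilling: 143 × 0.56 + 19 × 0.44 = 88.44 ppm.
Deficit to target: 115 − 88.44 = 26.56 mg/L.
As CaCO₃: 26.56 mg/L × 327,000 L = 8685 g; ÷ 50 g/eq ÷ 1 = 173.7 mol NaHCO₃.
Mass: 173.7 × 84 = 14,590 g.

14.6 kg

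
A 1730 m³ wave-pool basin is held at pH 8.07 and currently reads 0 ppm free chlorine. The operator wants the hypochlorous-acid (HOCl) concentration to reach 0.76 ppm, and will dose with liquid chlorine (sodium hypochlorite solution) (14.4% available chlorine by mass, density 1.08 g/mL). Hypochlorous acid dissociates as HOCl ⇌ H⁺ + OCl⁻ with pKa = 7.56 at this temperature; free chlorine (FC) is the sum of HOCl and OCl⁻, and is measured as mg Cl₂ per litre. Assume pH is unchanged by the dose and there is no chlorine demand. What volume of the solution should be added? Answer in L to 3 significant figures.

Volume: 1730 m³ = 1,730,000 L.
[OCl⁻]/[HOCl] = 10^(pH − pKa) = 10^(8.07 − 7.56) = 3.236; fraction as HOCl = 1/(1 + 3.236) = 0.2361.
Free chlorine required for 0.76 ppm HOCl: 0.76 / 0.2361 = 3.219 ppm.
FC to add: 3.219 − 0 = 3.219 mg/L as Cl₂.
Cl₂ equivalent: 3.219 mg/L × 1,730,000 L = 5569 g.
Product at 14.4% available Cl: 5569 / 0.144 = 38,680 g.
Volume: 38,680 g ÷ 1.08 g/mL = 35,810 mL.

35.8 L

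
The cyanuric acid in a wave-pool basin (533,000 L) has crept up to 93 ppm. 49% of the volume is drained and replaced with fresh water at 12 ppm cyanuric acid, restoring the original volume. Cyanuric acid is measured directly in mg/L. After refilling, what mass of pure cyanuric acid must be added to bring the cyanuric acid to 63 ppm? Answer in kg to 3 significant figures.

After draining 49% and refilling: 93 × 0.51 + 12 × 0.49 = 53.31 ppm.
Deficit to target: 63 − 53.31 = 9.69 mg/L.
Mass: 9.69 mg/L × 533,000 L = 5165 g cyanuric acid.

5.16 kg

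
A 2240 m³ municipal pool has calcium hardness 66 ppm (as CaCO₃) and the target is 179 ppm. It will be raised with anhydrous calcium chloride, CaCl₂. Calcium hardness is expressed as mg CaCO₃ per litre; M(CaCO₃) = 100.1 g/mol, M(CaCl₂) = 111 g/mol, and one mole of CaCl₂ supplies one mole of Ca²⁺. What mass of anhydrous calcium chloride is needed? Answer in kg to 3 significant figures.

281 kg

Volume: 2240 m³ = 2,240,000 L.
Hardness to add: (179 − 66) = 113 mg/L as CaCO₃ × 2,240,000 L = 253,100 g as CaCO₃.
Moles of Ca²⁺ (1 mol Ca²⁺ ≡ 1 mol CaCO₃): 253,100 / 100.1 g/mol = 2529 mol.
Mass of CaCl₂: 2529 × 111 = 280,700 g.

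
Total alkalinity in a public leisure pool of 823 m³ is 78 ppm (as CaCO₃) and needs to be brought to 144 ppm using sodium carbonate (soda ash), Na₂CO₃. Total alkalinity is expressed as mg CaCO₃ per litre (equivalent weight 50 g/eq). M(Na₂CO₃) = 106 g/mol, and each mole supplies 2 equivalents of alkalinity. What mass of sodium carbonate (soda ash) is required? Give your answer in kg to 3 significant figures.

57.6 kg

Volume: 823 m³ = 823,000 L.
Alkalinity to add: (144 − 78) = 66 mg/L as CaCO₃ × 823,000 L = 54,320 g as CaCO₃.
Equivalents: 54,320 g ÷ 50 g/eq = 1086 eq.
Each mole of Na₂CO₃ supplies 2 eq, so 1086 / 2 = 543.2 mol.
Mass: 543.2 mol × 106 g/mol = 57,580 g.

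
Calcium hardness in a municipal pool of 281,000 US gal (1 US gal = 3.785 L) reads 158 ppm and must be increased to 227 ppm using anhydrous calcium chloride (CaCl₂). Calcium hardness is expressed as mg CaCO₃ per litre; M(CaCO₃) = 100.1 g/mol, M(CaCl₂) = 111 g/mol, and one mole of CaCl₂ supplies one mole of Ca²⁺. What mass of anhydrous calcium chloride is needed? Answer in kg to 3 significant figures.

Volume: 281,000 US gal × 3.785 L/gal = 1,063,585 L.
Hardness to add: (227 − 158) = 69 mg/L as CaCO₃ × 1,063,585 L = 73,390 g as CaCO₃.
Moles of Ca²⁺ (1 mol Ca²⁺ ≡ 1 mol CaCO₃): 73,390 / 100.1 g/mol = 733.1 mol.
Mass of CaCl₂: 733.1 × 111 = 81,380 g.

81.4 kg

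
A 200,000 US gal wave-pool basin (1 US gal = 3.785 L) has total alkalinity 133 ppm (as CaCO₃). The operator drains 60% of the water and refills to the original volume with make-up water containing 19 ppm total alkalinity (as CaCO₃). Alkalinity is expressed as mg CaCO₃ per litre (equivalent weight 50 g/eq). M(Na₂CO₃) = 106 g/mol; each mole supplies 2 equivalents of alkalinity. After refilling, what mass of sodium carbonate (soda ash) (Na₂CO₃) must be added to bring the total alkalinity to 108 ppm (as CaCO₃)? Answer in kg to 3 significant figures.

Volume: 200,000 US gal × 3.785 L/gal = 757,000 L.
After draining 60% and refilling: 133 × 0.40 + 19 × 0.60 = 64.6 ppm.
Deficit to target: 108 − 64.6 = 43.4 mg/L.
As CaCO₃: 43.4 mg/L × 757,000 L = 32,850 g; ÷ 50 g/eq ÷ 2 = 328.5 mol Na₂CO₃.
Mass: 328.5 × 106 = 34,830 g.

34.8 kg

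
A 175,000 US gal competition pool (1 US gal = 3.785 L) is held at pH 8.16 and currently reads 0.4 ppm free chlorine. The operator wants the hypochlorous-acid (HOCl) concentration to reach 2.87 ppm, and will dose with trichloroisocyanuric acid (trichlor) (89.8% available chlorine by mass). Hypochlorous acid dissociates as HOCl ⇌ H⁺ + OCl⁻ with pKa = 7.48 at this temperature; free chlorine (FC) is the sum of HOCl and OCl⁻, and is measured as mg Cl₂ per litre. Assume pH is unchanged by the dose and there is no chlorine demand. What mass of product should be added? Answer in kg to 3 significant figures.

Volume: 175,000 US gal × 3.785 L/gal = 662,375 L.
[OCl⁻]/[HOCl] = 10^(pH − pKa) = 10^(8.16 − 7.48) = 4.786; fraction as HOCl = 1/(1 + 4.786) = 0.1728.
Free chlorine required for 2.87 ppm HOCl: 2.87 / 0.1728 = 16.61 ppm.
FC to add: 16.61 − 0.4 = 16.21 mg/L as Cl₂.
Cl₂ equivalent: 16.21 mg/L × 662,375 L = 10,730 g.
Product at 89.8% available Cl: 10,730 / 0.898 = 11,950 g.

12.0 kg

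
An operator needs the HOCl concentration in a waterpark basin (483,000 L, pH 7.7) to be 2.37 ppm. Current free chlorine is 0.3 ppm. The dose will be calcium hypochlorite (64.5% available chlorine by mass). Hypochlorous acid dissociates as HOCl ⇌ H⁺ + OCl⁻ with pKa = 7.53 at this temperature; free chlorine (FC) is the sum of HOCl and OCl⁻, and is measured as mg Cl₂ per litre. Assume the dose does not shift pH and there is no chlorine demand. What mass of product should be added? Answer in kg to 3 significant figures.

4.18 kg

[OCl⁻]/[HOCl] = 10^(pH − pKa) = 10^(7.7 − 7.53) = 1.479; fraction as HOCl = 1/(1 + 1.479) = 0.4034.
Free chlorine required for 2.37 ppm HOCl: 2.37 / 0.4034 = 5.875 ppm.
FC to add: 5.875 − 0.3 = 5.575 mg/L as Cl₂.
Cl₂ equivalent: 5.575 mg/L × 483,000 L = 2693 g.
Product at 64.5% available Cl: 2693 / 0.645 = 4175 g.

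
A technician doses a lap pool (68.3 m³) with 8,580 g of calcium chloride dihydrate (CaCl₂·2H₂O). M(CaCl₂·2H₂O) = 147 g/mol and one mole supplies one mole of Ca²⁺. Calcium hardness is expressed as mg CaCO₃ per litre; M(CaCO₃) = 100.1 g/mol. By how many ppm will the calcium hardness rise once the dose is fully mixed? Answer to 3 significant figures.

Volume: 68.3 m³ = 68,300 L.
Moles of Ca²⁺: 8,580 g ÷ 147 g/mol = 58.37 mol.
As CaCO₃: 58.37 mol × 100.1 g/mol = 5843 g.
Rise: 5843 g / 68,300 L × 1000 = 85.54 mg/L.

85.5 ppm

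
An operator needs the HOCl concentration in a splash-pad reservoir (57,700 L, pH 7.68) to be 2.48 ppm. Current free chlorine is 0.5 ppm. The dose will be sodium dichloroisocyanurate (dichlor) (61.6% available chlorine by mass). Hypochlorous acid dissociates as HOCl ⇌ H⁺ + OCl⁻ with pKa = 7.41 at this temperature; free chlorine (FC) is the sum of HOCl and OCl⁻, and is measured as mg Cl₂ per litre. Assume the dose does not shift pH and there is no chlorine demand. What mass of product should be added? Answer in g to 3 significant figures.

618 g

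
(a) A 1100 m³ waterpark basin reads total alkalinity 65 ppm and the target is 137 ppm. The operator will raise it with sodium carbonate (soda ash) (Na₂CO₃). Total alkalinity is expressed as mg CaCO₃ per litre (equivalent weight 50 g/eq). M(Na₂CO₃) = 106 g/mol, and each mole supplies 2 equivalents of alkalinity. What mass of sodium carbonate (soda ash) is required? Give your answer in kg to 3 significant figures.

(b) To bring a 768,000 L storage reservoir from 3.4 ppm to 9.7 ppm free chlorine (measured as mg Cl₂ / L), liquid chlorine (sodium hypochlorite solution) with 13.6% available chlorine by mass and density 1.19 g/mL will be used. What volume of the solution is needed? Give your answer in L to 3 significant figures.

(a) 84.0 kg; (b) 29.9 L

(a) Volume: 1100 m³ = 1,100,000 L.
(a) Alkalinity to add: (137 − 65) = 72 mg/L as CaCO₃ × 1,100,000 L = 79,200 g as CaCO₃.
(a) Equivalents: 79,200 g ÷ 50 g/eq = 1584 eq.
(a) Each mole of Na₂CO₃ supplies 2 eq, so 1584 / 2 = 792 mol.
(a) Mass: 792 mol × 106 g/mol = 83,950 g.

(b) Chlorine deficit: 9.7 − 3.4 = 6.3 ppm = 6.3 mg/L as Cl₂.
(b) Cl₂ equivalent needed: 6.3 mg/L × 768,000 L = 4,838,000 mg = 4838 g.
(b) Product at 13.6% available chlorine: 4838 / 0.136 = 35,580 g.
(b) Volume at density 1.19 g/mL: 35,580 g ÷ 1.19 g/mL = 29,900 mL.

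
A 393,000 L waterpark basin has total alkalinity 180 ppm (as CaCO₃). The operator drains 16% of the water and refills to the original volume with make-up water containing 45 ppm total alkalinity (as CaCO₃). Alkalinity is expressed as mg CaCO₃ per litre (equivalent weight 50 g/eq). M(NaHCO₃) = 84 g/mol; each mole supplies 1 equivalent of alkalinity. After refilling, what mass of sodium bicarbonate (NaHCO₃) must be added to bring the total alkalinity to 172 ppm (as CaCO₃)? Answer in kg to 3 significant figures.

8.98 kg

After draining 16% and refilling: 180 × 0.84 + 45 × 0.16 = 158.4 ppm.
Deficit to target: 172 − 158.4 = 13.6 mg/L.
As CaCO₃: 13.6 mg/L × 393,000 L = 5345 g; ÷ 50 g/eq ÷ 1 = 106.9 mol NaHCO₃.
Mass: 106.9 × 84 = 8979 g.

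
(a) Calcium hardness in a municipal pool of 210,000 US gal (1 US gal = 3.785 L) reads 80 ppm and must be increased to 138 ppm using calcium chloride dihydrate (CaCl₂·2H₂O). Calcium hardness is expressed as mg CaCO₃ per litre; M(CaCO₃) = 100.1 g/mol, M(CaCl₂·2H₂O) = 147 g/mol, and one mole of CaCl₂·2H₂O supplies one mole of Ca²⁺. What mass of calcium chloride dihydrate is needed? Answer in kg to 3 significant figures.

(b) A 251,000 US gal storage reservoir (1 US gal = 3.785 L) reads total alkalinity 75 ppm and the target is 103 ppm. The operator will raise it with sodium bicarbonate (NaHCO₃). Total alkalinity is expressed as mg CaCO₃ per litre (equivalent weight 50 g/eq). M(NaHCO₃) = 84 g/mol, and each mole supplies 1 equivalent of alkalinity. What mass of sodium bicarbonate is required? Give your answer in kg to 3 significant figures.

(a) Volume: 210,000 US gal × 3.785 L/gal = 794,850 L.
(a) Hardness to add: (138 − 80) = 58 mg/L as CaCO₃ × 794,850 L = 46,100 g as CaCO₃.
(a) Moles of Ca²⁺ (1 mol Ca²⁺ ≡ 1 mol CaCO₃): 46,100 / 100.1 g/mol = 460.6 mol.
(a) Mass of CaCl₂·2H₂O: 460.6 × 147 = 67,700 g.

(b) Volume: 251,000 US gal × 3.785 L/gal = 950,035 L.
(b) Alkalinity to add: (103 − 75) = 28 mg/L as CaCO₃ × 950,035 L = 26,600 g as CaCO₃.
(b) Equivalents: 26,600 g ÷ 50 g/eq = 532 eq.
(b) NaHCO₃ supplies 1 eq per mole → 532 mol.
(b) Mass: 532 mol × 84 g/mol = 44,690 g.

(a) 67.7 kg; (b) 44.7 kg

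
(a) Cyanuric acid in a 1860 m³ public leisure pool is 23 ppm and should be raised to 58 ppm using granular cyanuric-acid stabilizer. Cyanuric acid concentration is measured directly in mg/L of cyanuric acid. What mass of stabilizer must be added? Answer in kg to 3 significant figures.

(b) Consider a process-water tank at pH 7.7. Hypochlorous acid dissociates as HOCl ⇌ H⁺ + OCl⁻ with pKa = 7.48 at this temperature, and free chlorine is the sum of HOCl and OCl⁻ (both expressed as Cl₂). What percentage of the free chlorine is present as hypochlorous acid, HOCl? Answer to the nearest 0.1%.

(a) 65.1 kg; (b) 37.6%

(a) Volume: 1860 m³ = 1,860,000 L.
(a) CYA to add: (58 − 23) = 35 mg/L × 1,860,000 L = 65,100 g cyanuric acid.

(b) [OCl⁻]/[HOCl] = 10^(pH − pKa) = 10^(7.7 − 7.48) = 10^0.22 = 1.66.
(b) Fraction as HOCl = 1 / (1 + 1.66) = 0.376.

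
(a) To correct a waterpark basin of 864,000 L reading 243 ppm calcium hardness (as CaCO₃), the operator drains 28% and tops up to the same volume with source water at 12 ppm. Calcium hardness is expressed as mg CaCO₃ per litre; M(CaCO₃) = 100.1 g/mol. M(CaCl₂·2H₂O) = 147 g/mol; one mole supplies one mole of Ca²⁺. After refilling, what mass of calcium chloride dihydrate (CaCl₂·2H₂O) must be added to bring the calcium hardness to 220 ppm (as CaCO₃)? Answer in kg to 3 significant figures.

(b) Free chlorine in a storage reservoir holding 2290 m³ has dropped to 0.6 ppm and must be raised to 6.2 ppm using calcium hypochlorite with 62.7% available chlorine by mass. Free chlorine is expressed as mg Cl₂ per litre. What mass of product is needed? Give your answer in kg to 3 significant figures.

(a) After draining 28% and refilling: 243 × 0.72 + 12 × 0.28 = 178.32 ppm.
(a) Deficit to target: 220 − 178.32 = 41.68 mg/L.
(a) As CaCO₃: 41.68 mg/L × 864,000 L = 36,010 g; ÷ 100.1 = 359.8 mol Ca²⁺.
(a) Mass: 359.8 × 147 = 52,880 g.

(b) Volume: 2290 m³ = 2,290,000 L.
(b) Chlorine deficit: 6.2 − 0.6 = 5.6 ppm = 5.6 mg/L as Cl₂.
(b) Cl₂ equivalent needed: 5.6 mg/L × 2,290,000 L = 12,820,000 mg = 12,820 g.
(b) Product at 62.7% available chlorine: 12,820 / 0.627 = 20,450 g.

(a) 52.9 kg; (b) 20.5 kg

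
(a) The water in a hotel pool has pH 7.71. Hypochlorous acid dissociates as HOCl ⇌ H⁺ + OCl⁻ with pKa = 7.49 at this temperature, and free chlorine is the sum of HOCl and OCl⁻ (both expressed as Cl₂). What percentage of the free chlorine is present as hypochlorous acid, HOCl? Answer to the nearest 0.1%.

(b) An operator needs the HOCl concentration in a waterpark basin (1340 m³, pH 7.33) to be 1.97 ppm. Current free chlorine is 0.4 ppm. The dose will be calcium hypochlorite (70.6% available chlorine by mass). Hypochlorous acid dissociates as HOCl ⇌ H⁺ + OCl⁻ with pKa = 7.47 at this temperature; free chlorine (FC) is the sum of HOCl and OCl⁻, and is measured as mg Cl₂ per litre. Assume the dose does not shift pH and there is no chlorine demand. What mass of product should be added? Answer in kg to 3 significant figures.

(a) [OCl⁻]/[HOCl] = 10^(pH − pKa) = 10^(7.71 − 7.49) = 10^0.22 = 1.66.
(a) Fraction as HOCl = 1 / (1 + 1.66) = 0.376.

(b) Volume: 1340 m³ = 1,340,000 L.
(b) [OCl⁻]/[HOCl] = 10^(pH − pKa) = 10^(7.33 − 7.47) = 0.7244; fraction as HOCl = 1/(1 + 0.7244) = 0.5799.
(b) Free chlorine required for 1.97 ppm HOCl: 1.97 / 0.5799 = 3.397 ppm.
(b) FC to add: 3.397 − 0.4 = 2.997 mg/L as Cl₂.
(b) Cl₂ equivalent: 2.997 mg/L × 1,340,000 L = 4016 g.
(b) Product at 70.6% available Cl: 4016 / 0.706 = 5689 g.

(a) 37.6%; (b) 5.69 kg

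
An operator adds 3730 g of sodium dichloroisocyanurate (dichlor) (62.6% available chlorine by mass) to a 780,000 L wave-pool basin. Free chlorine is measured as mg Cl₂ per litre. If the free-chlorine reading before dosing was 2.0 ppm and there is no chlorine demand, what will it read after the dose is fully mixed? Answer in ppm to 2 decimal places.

4.99 ppm

Available chlorine delivered: 3730 g × 0.626 = 2335 g as Cl₂.
Concentration rise: 2335 g / 780,000 L = 2.994 mg/L = 2.99 ppm.
Final FC: 2.0 + 2.99 = 4.99 ppm.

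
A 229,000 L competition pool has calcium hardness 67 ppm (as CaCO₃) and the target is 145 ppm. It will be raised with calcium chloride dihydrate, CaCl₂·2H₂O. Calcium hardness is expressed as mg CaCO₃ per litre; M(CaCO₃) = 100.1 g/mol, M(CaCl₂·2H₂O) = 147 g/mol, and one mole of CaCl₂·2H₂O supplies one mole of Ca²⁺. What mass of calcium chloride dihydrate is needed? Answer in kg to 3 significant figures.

Hardness to add: (145 − 67) = 78 mg/L as CaCO₃ × 229,000 L = 17,860 g as CaCO₃.
Moles of Ca²⁺ (1 mol Ca²⁺ ≡ 1 mol CaCO₃): 17,860 / 100.1 g/mol = 178.4 mol.
Mass of CaCl₂·2H₂O: 178.4 × 147 = 26,230 g.

26.2 kg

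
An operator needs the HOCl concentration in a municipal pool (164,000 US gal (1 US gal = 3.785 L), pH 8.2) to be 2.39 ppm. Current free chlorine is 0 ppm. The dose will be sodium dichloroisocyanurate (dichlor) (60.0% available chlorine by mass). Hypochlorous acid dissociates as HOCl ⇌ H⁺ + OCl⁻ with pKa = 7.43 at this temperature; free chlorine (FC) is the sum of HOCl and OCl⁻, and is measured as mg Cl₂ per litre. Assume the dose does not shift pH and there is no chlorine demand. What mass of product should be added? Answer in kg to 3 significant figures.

Volume: 164,000 US gal × 3.785 L/gal = 620,740 L.
[OCl⁻]/[HOCl] = 10^(pH − pKa) = 10^(8.2 − 7.43) = 5.888; fraction as HOCl = 1/(1 + 5.888) = 0.1452.
Free chlorine required for 2.39 ppm HOCl: 2.39 / 0.1452 = 16.46 ppm.
FC to add: 16.46 − 0 = 16.46 mg/L as Cl₂.
Cl₂ equivalent: 16.46 mg/L × 620,740 L = 10,220 g.
Product at 60.0% available Cl: 10,220 / 0.6 = 17,030 g.

17.0 kg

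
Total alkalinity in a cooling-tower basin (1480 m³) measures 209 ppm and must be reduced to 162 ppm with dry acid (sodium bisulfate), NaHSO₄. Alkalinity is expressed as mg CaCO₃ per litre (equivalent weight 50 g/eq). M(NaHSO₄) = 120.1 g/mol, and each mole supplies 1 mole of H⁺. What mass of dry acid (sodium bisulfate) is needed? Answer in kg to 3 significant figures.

Volume: 1480 m³ = 1,480,000 L.
Alkalinity to neutralize: (209 − 162) = 47 mg/L as CaCO₃ × 1,480,000 L = 69,560 g as CaCO₃.
Equivalents of H⁺ required: 69,560 ÷ 50 g/eq = 1391 eq = 1391 mol NaHSO₄.
Mass of NaHSO₄: 1391 × 120.1 = 167,100 g.

167 kg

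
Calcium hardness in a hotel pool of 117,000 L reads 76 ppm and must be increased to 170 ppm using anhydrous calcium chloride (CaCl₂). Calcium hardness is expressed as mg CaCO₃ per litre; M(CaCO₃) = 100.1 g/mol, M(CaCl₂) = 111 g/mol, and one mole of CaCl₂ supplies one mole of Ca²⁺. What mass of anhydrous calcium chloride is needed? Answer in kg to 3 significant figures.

12.2 kg

Hardness to add: (170 − 76) = 94 mg/L as CaCO₃ × 117,000 L = 11,000 g as CaCO₃.
Moles of Ca²⁺ (1 mol Ca²⁺ ≡ 1 mol CaCO₃): 11,000 / 100.1 g/mol = 109.9 mol.
Mass of CaCl₂: 109.9 × 111 = 12,200 g.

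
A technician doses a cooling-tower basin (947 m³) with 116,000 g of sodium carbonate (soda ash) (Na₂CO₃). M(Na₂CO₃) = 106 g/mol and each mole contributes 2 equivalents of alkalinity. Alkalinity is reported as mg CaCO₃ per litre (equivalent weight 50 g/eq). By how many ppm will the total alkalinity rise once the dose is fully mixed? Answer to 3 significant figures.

Volume: 947 m³ = 947,000 L.
Moles of Na₂CO₃: 116,000 g ÷ 106 g/mol = 1094 mol → 2189 eq of alkalinity.
As CaCO₃: 2189 eq × 50 g/eq = 109,400 g.
Rise: 109,400 g / 947,000 L × 1000 = 115.6 mg/L.

116 ppm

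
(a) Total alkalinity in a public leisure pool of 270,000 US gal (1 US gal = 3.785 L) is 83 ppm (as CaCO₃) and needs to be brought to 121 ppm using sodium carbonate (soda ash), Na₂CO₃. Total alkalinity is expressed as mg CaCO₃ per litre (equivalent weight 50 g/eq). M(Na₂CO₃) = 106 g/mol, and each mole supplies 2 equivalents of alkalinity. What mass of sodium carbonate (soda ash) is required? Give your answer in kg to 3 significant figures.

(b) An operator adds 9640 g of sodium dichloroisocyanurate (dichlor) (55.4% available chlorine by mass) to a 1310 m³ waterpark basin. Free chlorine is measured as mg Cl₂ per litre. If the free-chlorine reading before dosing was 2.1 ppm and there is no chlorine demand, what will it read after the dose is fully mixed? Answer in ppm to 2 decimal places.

(a) Volume: 270,000 US gal × 3.785 L/gal = 1,021,950 L.
(a) Alkalinity to add: (121 − 83) = 38 mg/L as CaCO₃ × 1,021,950 L = 38,830 g as CaCO₃.
(a) Equivalents: 38,830 g ÷ 50 g/eq = 776.7 eq.
(a) Each mole of Na₂CO₃ supplies 2 eq, so 776.7 / 2 = 388.3 mol.
(a) Mass: 388.3 mol × 106 g/mol = 41,160 g.

(b) Volume: 1310 m³ = 1,310,000 L.
(b) Available chlorine delivered: 9640 g × 0.554 = 5341 g as Cl₂.
(b) Concentration rise: 5341 g / 1,310,000 L = 4.077 mg/L = 4.08 ppm.
(b) Final FC: 2.1 + 4.08 = 6.18 ppm.

(a) 41.2 kg; (b) 6.18 ppm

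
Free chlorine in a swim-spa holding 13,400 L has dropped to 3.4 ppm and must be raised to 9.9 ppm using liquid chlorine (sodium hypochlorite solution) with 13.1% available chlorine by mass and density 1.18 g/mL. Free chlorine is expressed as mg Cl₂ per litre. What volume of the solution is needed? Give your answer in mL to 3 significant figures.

563 mL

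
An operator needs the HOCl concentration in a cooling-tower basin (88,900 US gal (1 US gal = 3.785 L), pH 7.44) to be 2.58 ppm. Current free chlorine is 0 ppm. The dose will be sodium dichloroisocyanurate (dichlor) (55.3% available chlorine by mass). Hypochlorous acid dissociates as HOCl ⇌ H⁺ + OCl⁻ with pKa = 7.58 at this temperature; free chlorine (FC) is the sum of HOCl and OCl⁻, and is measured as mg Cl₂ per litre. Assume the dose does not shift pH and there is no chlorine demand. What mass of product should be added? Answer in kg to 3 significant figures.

2.71 kg

Volume: 88,900 US gal × 3.785 L/gal = 336,486 L.
[OCl⁻]/[HOCl] = 10^(pH − pKa) = 10^(7.44 − 7.58) = 0.7244; fraction as HOCl = 1/(1 + 0.7244) = 0.5799.
Free chlorine required for 2.58 ppm HOCl: 2.58 / 0.5799 = 4.449 ppm.
FC to add: 4.449 − 0 = 4.449 mg/L as Cl₂.
Cl₂ equivalent: 4.449 mg/L × 336,486 L = 1497 g.
Product at 55.3% available Cl: 1497 / 0.553 = 2707 g.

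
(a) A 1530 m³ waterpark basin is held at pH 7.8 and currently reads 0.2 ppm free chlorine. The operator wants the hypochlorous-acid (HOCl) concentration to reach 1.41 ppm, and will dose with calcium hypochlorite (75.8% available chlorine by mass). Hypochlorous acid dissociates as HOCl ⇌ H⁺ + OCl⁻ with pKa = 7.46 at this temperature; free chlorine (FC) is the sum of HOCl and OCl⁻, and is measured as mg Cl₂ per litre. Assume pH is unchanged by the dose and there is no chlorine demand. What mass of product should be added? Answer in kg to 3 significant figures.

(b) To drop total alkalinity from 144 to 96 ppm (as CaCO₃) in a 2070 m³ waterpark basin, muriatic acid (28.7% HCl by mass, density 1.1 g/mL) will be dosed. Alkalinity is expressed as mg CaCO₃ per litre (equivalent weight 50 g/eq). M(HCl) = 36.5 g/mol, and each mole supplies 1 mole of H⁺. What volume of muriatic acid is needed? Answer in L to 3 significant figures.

(a) 8.67 kg; (b) 230 L

(a) Volume: 1530 m³ = 1,530,000 L.
(a) [OCl⁻]/[HOCl] = 10^(pH − pKa) = 10^(7.8 − 7.46) = 2.188; fraction as HOCl = 1/(1 + 2.188) = 0.3137.
(a) Free chlorine required for 1.41 ppm HOCl: 1.41 / 0.3137 = 4.495 ppm.
(a) FC to add: 4.495 − 0.2 = 4.295 mg/L as Cl₂.
(a) Cl₂ equivalent: 4.295 mg/L × 1,530,000 L = 6571 g.
(a) Product at 75.8% available Cl: 6571 / 0.758 = 8669 g.

(b) Volume: 2070 m³ = 2,070,000 L.
(b) Alkalinity to neutralize: (144 − 96) = 48 mg/L as CaCO₃ × 2,070,000 L = 99,360 g as CaCO₃.
(b) Equivalents of H⁺ required: 99,360 ÷ 50 g/eq = 1987 eq = 1987 mol HCl.
(b) Mass of HCl: 1987 × 36.5 = 72,530 g.
(b) Mass of 28.7% solution: 72,530 / 0.287 = 252,700 g.
(b) Volume: 252,700 g ÷ 1.1 g/mL = 229,800 mL.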